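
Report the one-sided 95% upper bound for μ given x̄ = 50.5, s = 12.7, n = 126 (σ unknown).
μ ≤ 52.37

Upper bound (one-sided):
t* = 1.657 (one-sided for 95%)
Upper bound = x̄ + t* · s/√n = 50.5 + 1.657 · 12.7/√126 = 52.37

We are 95% confident that μ ≤ 52.37.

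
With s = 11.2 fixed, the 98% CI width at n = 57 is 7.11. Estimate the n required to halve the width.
n ≈ 228

CI width ∝ 1/√n
To reduce width by factor 2, need √n to grow by 2 → need 2² = 4 times as many samples.

Current: n = 57, width = 7.11
New: n = 228, width ≈ 3.48

Width reduced by factor of 7.11/3.48 = 2.04.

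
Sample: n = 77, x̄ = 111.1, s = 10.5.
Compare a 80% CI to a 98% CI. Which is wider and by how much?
98% CI is wider by 2.60

df = 76
80% CI: t* = 1.293, (109.55, 112.65), width = 2 · t* · s/√n = 3.09
98% CI: t* = 2.376, (108.26, 113.94), width = 2 · t* · s/√n = 5.69

The 98% CI is wider by 5.69 - 3.09 = 2.60.
Higher confidence requires a wider interval.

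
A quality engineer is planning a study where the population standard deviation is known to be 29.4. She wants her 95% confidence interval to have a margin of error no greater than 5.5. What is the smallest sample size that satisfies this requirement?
n ≥ 110

For margin E ≤ 5.5:
n ≥ (z* · σ / E)²
n ≥ (1.960 · 29.4 / 5.5)²
n ≥ 109.77

Minimum n = 110 (rounding up)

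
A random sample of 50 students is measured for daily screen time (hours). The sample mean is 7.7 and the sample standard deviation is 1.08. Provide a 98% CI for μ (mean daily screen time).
(7.33, 8.07)

t-interval (σ unknown):
df = n - 1 = 49
t* = 2.405 for 98% confidence

Margin of error = t* · s/√n = 2.405 · 1.08/√50 = 0.37

CI: (7.33, 8.07)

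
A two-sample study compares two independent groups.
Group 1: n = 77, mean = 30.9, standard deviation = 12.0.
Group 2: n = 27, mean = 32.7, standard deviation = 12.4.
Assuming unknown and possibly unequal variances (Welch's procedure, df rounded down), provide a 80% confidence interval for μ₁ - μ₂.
(-5.38, 1.78)

Difference: x̄₁ - x̄₂ = -1.80
SE = √(s₁²/n₁ + s₂²/n₂) = √(12.0²/77 + 12.4²/27) = 2.7504
df = 44.25 → 44 (Welch–Satterthwaite, rounded down)
t* = 1.301

CI: -1.80 ± 1.301 · 2.7504 = -1.80 ± 3.58 = (-5.38, 1.78)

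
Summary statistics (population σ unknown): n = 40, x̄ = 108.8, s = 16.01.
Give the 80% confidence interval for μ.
(105.50, 112.10)

t-interval (σ unknown):
df = n - 1 = 39
t* = 1.304 for 80% confidence

Margin of error = t* · s/√n = 1.304 · 16.01/√40 = 3.30

CI: (105.50, 112.10)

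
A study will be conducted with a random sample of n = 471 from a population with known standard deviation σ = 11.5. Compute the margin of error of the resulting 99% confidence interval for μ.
Margin of error = 1.37

Margin of error = z* · σ/√n
= 2.576 · 11.5/√471
= 2.576 · 11.5/21.7025
= 1.37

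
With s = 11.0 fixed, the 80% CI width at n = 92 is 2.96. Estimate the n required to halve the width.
n ≈ 368

CI width ∝ 1/√n
To reduce width by factor 2, need √n to grow by 2 → need 2² = 4 times as many samples.

Current: n = 92, width = 2.96
New: n = 368, width ≈ 1.47

Width reduced by factor of 2.96/1.47 = 2.01.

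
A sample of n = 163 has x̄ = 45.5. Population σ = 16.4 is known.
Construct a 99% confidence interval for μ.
(42.19, 48.81)

z-interval (σ known):
z* = 2.576 for 99% confidence

Margin of error = z* · σ/√n = 2.576 · 16.4/√163 = 3.31

CI: (45.5 - 3.31, 45.5 + 3.31) = (42.19, 48.81)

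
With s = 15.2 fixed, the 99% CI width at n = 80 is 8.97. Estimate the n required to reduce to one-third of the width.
n ≈ 720

CI width ∝ 1/√n
To reduce width by factor 3, need √n to grow by 3 → need 3² = 9 times as many samples.

Current: n = 80, width = 8.97
New: n = 720, width ≈ 2.93

Width reduced by factor of 8.97/2.93 = 3.06.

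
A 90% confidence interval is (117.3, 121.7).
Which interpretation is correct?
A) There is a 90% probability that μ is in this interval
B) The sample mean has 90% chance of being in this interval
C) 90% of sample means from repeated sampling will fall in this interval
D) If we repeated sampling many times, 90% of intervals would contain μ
D

A) Wrong — μ is fixed; the randomness lives in the interval, not in μ.
B) Wrong — x̄ is observed and sits in the interval by construction.
C) Wrong — coverage applies to intervals containing μ, not to future x̄ values.
D) Correct — this is the frequentist long-run coverage interpretation.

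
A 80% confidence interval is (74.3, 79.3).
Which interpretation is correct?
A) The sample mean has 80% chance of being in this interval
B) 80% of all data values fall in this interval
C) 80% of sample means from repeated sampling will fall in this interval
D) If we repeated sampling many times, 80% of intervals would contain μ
D

A) Wrong — x̄ is observed and sits in the interval by construction.
B) Wrong — a CI is about the parameter μ, not individual data values.
C) Wrong — coverage applies to intervals containing μ, not to future x̄ values.
D) Correct — this is the frequentist long-run coverage interpretation.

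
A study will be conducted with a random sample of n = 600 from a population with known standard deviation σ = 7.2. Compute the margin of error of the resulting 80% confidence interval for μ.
Margin of error = 0.38

Margin of error = z* · σ/√n
= 1.282 · 7.2/√600
= 1.282 · 7.2/24.4949
= 0.38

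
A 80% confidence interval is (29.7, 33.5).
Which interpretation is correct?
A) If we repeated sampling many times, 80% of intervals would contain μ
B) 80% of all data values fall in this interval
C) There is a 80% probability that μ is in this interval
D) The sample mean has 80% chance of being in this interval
A

A) Correct — this is the frequentist long-run coverage interpretation.
B) Wrong — a CI is about the parameter μ, not individual data values.
C) Wrong — μ is fixed; the randomness lives in the interval, not in μ.
D) Wrong — x̄ is observed and sits in the interval by construction.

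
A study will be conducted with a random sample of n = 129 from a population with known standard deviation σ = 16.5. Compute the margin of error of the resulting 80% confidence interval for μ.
Margin of error = 1.86

Margin of error = z* · σ/√n
= 1.282 · 16.5/√129
= 1.282 · 16.5/11.3578
= 1.86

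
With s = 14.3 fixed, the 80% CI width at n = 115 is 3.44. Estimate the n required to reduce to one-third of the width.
n ≈ 1035

CI width ∝ 1/√n
To reduce width by factor 3, need √n to grow by 3 → need 3² = 9 times as many samples.

Current: n = 115, width = 3.44
New: n = 1035, width ≈ 1.14

Width reduced by factor of 3.44/1.14 = 3.02.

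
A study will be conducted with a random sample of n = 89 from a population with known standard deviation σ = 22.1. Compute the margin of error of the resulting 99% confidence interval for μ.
Margin of error = 6.03

Margin of error = z* · σ/√n
= 2.576 · 22.1/√89
= 2.576 · 22.1/9.4340
= 6.03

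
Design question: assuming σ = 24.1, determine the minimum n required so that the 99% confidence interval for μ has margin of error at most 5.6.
n ≥ 123

For margin E ≤ 5.6:
n ≥ (z* · σ / E)²
n ≥ (2.576 · 24.1 / 5.6)²
n ≥ 122.90

Minimum n = 123 (rounding up)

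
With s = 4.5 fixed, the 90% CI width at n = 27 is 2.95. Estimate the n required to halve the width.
n ≈ 108

CI width ∝ 1/√n
To reduce width by factor 2, need √n to grow by 2 → need 2² = 4 times as many samples.

Current: n = 27, width = 2.95
New: n = 108, width ≈ 1.44

Width reduced by factor of 2.95/1.44 = 2.05.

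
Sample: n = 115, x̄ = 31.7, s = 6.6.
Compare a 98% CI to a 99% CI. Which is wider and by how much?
99% CI is wider by 0.32

df = 114
98% CI: t* = 2.360, (30.25, 33.15), width = 2 · t* · s/√n = 2.90
99% CI: t* = 2.620, (30.09, 33.31), width = 2 · t* · s/√n = 3.22

The 99% CI is wider by 3.22 - 2.90 = 0.32.
Higher confidence requires a wider interval.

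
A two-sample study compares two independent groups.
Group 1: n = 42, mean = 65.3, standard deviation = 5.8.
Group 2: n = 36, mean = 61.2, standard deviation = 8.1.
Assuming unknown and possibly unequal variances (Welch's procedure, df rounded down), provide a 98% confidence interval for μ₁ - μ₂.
(0.23, 7.97)

Difference: x̄₁ - x̄₂ = 4.10
SE = √(s₁²/n₁ + s₂²/n₂) = √(5.8²/42 + 8.1²/36) = 1.6197
df = 62.26 → 62 (Welch–Satterthwaite, rounded down)
t* = 2.388

CI: 4.10 ± 2.388 · 1.6197 = 4.10 ± 3.87 = (0.23, 7.97)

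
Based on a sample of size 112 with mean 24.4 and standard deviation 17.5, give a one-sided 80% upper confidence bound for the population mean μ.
μ ≤ 25.80

Upper bound (one-sided):
t* = 0.845 (one-sided for 80%)
Upper bound = x̄ + t* · s/√n = 24.4 + 0.845 · 17.5/√112 = 25.80

We are 80% confident that μ ≤ 25.80.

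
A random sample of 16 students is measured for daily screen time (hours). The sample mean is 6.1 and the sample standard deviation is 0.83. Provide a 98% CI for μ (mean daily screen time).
(5.56, 6.64)

t-interval (σ unknown):
df = n - 1 = 15
t* = 2.602 for 98% confidence

Margin of error = t* · s/√n = 2.602 · 0.83/√16 = 0.54

CI: (5.56, 6.64)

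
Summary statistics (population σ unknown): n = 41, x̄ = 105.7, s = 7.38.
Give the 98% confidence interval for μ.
(102.91, 108.49)

t-interval (σ unknown):
df = n - 1 = 40
t* = 2.423 for 98% confidence

Margin of error = t* · s/√n = 2.423 · 7.38/√41 = 2.79

CI: (102.91, 108.49)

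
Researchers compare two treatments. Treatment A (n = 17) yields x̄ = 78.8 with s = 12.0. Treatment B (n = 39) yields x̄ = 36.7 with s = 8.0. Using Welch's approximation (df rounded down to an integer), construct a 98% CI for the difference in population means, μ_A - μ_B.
(34.12, 50.08)

Difference: x̄₁ - x̄₂ = 42.10
SE = √(s₁²/n₁ + s₂²/n₂) = √(12.0²/17 + 8.0²/39) = 3.1799
df = 22.45 → 22 (Welch–Satterthwaite, rounded down)
t* = 2.508

CI: 42.10 ± 2.508 · 3.1799 = 42.10 ± 7.98 = (34.12, 50.08)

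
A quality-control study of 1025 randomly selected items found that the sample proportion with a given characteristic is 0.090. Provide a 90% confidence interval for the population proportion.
(0.075, 0.105)

Proportion CI:
SE = √(p̂(1-p̂)/n) = √(0.090 · 0.910 / 1025) = 0.00894

z* = 1.645
Margin = z* · SE = 1.645 · 0.00894 = 0.0147

CI: 0.090 ± 0.0147 = (0.075, 0.105)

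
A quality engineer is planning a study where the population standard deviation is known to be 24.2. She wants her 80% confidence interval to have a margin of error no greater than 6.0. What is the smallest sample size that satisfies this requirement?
n ≥ 27

For margin E ≤ 6.0:
n ≥ (z* · σ / E)²
n ≥ (1.282 · 24.2 / 6.0)²
n ≥ 26.74

Minimum n = 27 (rounding up)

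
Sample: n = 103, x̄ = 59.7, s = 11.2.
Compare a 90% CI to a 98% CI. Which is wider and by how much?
98% CI is wider by 1.56

df = 102
90% CI: t* = 1.660, (57.87, 61.53), width = 2 · t* · s/√n = 3.66
98% CI: t* = 2.363, (57.09, 62.31), width = 2 · t* · s/√n = 5.22

The 98% CI is wider by 5.22 - 3.66 = 1.56.
Higher confidence requires a wider interval.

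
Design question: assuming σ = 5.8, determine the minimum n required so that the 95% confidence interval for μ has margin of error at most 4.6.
n ≥ 7

For margin E ≤ 4.6:
n ≥ (z* · σ / E)²
n ≥ (1.960 · 5.8 / 4.6)²
n ≥ 6.11

Minimum n = 7 (rounding up)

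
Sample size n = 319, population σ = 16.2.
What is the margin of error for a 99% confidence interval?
Margin of error = 2.34

Margin of error = z* · σ/√n
= 2.576 · 16.2/√319
= 2.576 · 16.2/17.8606
= 2.34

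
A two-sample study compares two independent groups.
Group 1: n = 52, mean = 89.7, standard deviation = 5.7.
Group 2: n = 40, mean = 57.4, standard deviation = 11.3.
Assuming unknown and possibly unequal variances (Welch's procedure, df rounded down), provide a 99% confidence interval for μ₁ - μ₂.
(27.08, 37.52)

Difference: x̄₁ - x̄₂ = 32.30
SE = √(s₁²/n₁ + s₂²/n₂) = √(5.7²/52 + 11.3²/40) = 1.9537
df = 54.17 → 54 (Welch–Satterthwaite, rounded down)
t* = 2.670

CI: 32.30 ± 2.670 · 1.9537 = 32.30 ± 5.22 = (27.08, 37.52)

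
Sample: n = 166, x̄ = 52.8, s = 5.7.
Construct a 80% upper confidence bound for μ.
μ ≤ 53.17

Upper bound (one-sided):
t* = 0.844 (one-sided for 80%)
Upper bound = x̄ + t* · s/√n = 52.8 + 0.844 · 5.7/√166 = 53.17

We are 80% confident that μ ≤ 53.17.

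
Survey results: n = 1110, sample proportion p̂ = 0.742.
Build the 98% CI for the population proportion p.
(0.711, 0.773)

Proportion CI:
SE = √(p̂(1-p̂)/n) = √(0.742 · 0.258 / 1110) = 0.01313

z* = 2.326
Margin = z* · SE = 2.326 · 0.01313 = 0.0305

CI: 0.742 ± 0.0305 = (0.711, 0.773)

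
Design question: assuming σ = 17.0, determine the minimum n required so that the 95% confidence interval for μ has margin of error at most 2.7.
n ≥ 153

For margin E ≤ 2.7:
n ≥ (z* · σ / E)²
n ≥ (1.960 · 17.0 / 2.7)²
n ≥ 152.29

Minimum n = 153 (rounding up)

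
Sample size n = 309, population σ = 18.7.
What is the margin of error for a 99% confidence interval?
Margin of error = 2.74

Margin of error = z* · σ/√n
= 2.576 · 18.7/√309
= 2.576 · 18.7/17.5784
= 2.74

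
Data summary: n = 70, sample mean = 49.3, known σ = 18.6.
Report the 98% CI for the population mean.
(44.13, 54.47)

z-interval (σ known):
z* = 2.326 for 98% confidence

Margin of error = z* · σ/√n = 2.326 · 18.6/√70 = 5.17

CI: (49.3 - 5.17, 49.3 + 5.17) = (44.13, 54.47)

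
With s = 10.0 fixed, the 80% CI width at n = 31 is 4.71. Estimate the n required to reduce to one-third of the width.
n ≈ 279

CI width ∝ 1/√n
To reduce width by factor 3, need √n to grow by 3 → need 3² = 9 times as many samples.

Current: n = 31, width = 4.71
New: n = 279, width ≈ 1.54

Width reduced by factor of 4.71/1.54 = 3.06.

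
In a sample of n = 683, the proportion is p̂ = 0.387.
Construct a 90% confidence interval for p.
(0.356, 0.418)

Proportion CI:
SE = √(p̂(1-p̂)/n) = √(0.387 · 0.613 / 683) = 0.01864

z* = 1.645
Margin = z* · SE = 1.645 · 0.01864 = 0.0307

CI: 0.387 ± 0.0307 = (0.356, 0.418)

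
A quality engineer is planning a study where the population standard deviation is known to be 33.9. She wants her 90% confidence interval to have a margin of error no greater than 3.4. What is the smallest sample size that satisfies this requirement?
n ≥ 270

For margin E ≤ 3.4:
n ≥ (z* · σ / E)²
n ≥ (1.645 · 33.9 / 3.4)²
n ≥ 269.01

Minimum n = 270 (rounding up)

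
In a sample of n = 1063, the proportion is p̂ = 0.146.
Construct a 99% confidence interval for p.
(0.118, 0.174)

Proportion CI:
SE = √(p̂(1-p̂)/n) = √(0.146 · 0.854 / 1063) = 0.01083

z* = 2.576
Margin = z* · SE = 2.576 · 0.01083 = 0.0279

CI: 0.146 ± 0.0279 = (0.118, 0.174)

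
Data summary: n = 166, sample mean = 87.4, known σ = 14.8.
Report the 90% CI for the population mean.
(85.51, 89.29)

z-interval (σ known):
z* = 1.645 for 90% confidence

Margin of error = z* · σ/√n = 1.645 · 14.8/√166 = 1.89

CI: (87.4 - 1.89, 87.4 + 1.89) = (85.51, 89.29)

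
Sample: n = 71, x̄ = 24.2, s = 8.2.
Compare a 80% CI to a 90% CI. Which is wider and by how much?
90% CI is wider by 0.72

df = 70
80% CI: t* = 1.294, (22.94, 25.46), width = 2 · t* · s/√n = 2.52
90% CI: t* = 1.667, (22.58, 25.82), width = 2 · t* · s/√n = 3.24

The 90% CI is wider by 3.24 - 2.52 = 0.72.
Higher confidence requires a wider interval.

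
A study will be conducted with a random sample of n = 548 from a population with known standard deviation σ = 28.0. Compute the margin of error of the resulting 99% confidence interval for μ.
Margin of error = 3.08

Margin of error = z* · σ/√n
= 2.576 · 28.0/√548
= 2.576 · 28.0/23.4094
= 3.08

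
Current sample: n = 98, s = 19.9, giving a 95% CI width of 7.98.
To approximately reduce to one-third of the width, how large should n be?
n ≈ 882

CI width ∝ 1/√n
To reduce width by factor 3, need √n to grow by 3 → need 3² = 9 times as many samples.

Current: n = 98, width = 7.98
New: n = 882, width ≈ 2.63

Width reduced by factor of 7.98/2.63 = 3.03.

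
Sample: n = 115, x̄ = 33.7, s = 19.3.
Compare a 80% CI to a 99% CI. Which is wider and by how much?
99% CI is wider by 4.79

df = 114
80% CI: t* = 1.289, (31.38, 36.02), width = 2 · t* · s/√n = 4.64
99% CI: t* = 2.620, (28.98, 38.42), width = 2 · t* · s/√n = 9.43

The 99% CI is wider by 9.43 - 4.64 = 4.79.
Higher confidence requires a wider interval.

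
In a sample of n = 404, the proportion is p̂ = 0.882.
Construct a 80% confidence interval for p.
(0.861, 0.903)

Proportion CI:
SE = √(p̂(1-p̂)/n) = √(0.882 · 0.118 / 404) = 0.01605

z* = 1.282
Margin = z* · SE = 1.282 · 0.01605 = 0.0206

CI: 0.882 ± 0.0206 = (0.861, 0.903)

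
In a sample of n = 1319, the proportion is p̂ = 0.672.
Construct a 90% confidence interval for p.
(0.651, 0.693)

Proportion CI:
SE = √(p̂(1-p̂)/n) = √(0.672 · 0.328 / 1319) = 0.01293

z* = 1.645
Margin = z* · SE = 1.645 · 0.01293 = 0.0213

CI: 0.672 ± 0.0213 = (0.651, 0.693)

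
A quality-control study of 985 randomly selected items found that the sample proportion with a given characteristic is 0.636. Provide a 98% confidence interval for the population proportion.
(0.600, 0.672)

Proportion CI:
SE = √(p̂(1-p̂)/n) = √(0.636 · 0.364 / 985) = 0.01533

z* = 2.326
Margin = z* · SE = 2.326 · 0.01533 = 0.0357

CI: 0.636 ± 0.0357 = (0.600, 0.672)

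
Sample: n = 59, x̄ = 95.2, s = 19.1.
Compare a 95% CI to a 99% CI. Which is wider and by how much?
99% CI is wider by 3.28

df = 58
95% CI: t* = 2.002, (90.22, 100.18), width = 2 · t* · s/√n = 9.96
99% CI: t* = 2.663, (88.58, 101.82), width = 2 · t* · s/√n = 13.24

The 99% CI is wider by 13.24 - 9.96 = 3.28.
Higher confidence requires a wider interval.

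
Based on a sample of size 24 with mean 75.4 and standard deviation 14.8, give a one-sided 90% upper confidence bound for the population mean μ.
μ ≤ 79.38

Upper bound (one-sided):
t* = 1.319 (one-sided for 90%)
Upper bound = x̄ + t* · s/√n = 75.4 + 1.319 · 14.8/√24 = 79.38

We are 90% confident that μ ≤ 79.38.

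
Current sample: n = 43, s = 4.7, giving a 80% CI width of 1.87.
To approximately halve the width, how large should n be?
n ≈ 172

CI width ∝ 1/√n
To reduce width by factor 2, need √n to grow by 2 → need 2² = 4 times as many samples.

Current: n = 43, width = 1.87
New: n = 172, width ≈ 0.92

Width reduced by factor of 1.87/0.92 = 2.03.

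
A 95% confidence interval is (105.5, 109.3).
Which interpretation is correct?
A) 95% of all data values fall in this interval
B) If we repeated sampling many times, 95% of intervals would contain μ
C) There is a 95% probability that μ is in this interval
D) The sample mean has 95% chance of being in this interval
B

A) Wrong — a CI is about the parameter μ, not individual data values.
B) Correct — this is the frequentist long-run coverage interpretation.
C) Wrong — μ is fixed; the randomness lives in the interval, not in μ.
D) Wrong — x̄ is observed and sits in the interval by construction.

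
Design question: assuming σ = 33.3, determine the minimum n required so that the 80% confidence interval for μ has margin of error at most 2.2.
n ≥ 377

For margin E ≤ 2.2:
n ≥ (z* · σ / E)²
n ≥ (1.282 · 33.3 / 2.2)²
n ≥ 376.55

Minimum n = 377 (rounding up)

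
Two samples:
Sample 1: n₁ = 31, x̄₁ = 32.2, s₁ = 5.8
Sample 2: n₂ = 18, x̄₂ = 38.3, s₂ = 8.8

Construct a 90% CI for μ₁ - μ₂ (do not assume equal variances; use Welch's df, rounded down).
(-10.06, -2.14)

Difference: x̄₁ - x̄₂ = -6.10
SE = √(s₁²/n₁ + s₂²/n₂) = √(5.8²/31 + 8.8²/18) = 2.3211
df = 25.73 → 25 (Welch–Satterthwaite, rounded down)
t* = 1.708

CI: -6.10 ± 1.708 · 2.3211 = -6.10 ± 3.96 = (-10.06, -2.14)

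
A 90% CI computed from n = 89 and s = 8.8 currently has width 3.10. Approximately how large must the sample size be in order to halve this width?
n ≈ 356

CI width ∝ 1/√n
To reduce width by factor 2, need √n to grow by 2 → need 2² = 4 times as many samples.

Current: n = 89, width = 3.10
New: n = 356, width ≈ 1.54

Width reduced by factor of 3.10/1.54 = 2.01.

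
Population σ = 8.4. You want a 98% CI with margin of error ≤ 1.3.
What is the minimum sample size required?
n ≥ 226

For margin E ≤ 1.3:
n ≥ (z* · σ / E)²
n ≥ (2.326 · 8.4 / 1.3)²
n ≥ 225.89

Minimum n = 226 (rounding up)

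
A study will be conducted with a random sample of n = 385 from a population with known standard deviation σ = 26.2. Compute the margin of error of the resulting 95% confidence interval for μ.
Margin of error = 2.62

Margin of error = z* · σ/√n
= 1.960 · 26.2/√385
= 1.960 · 26.2/19.6214
= 2.62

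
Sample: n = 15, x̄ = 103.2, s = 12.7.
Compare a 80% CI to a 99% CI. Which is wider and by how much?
99% CI is wider by 10.70

df = 14
80% CI: t* = 1.345, (98.79, 107.61), width = 2 · t* · s/√n = 8.82
99% CI: t* = 2.977, (93.44, 112.96), width = 2 · t* · s/√n = 19.52

The 99% CI is wider by 19.52 - 8.82 = 10.70.
Higher confidence requires a wider interval.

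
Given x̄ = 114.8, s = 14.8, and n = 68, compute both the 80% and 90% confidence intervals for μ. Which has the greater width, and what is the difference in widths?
90% CI is wider by 1.35

df = 67
80% CI: t* = 1.294, (112.48, 117.12), width = 2 · t* · s/√n = 4.64
90% CI: t* = 1.668, (111.81, 117.79), width = 2 · t* · s/√n = 5.99

The 90% CI is wider by 5.99 - 4.64 = 1.35.
Higher confidence requires a wider interval.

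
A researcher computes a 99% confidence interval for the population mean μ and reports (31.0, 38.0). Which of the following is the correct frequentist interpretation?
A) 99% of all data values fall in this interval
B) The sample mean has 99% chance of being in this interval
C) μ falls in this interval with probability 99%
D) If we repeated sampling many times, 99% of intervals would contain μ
D

A) Wrong — a CI is about the parameter μ, not individual data values.
B) Wrong — x̄ is observed and sits in the interval by construction.
C) Wrong — μ is fixed; the randomness lives in the interval, not in μ.
D) Correct — this is the frequentist long-run coverage interpretation.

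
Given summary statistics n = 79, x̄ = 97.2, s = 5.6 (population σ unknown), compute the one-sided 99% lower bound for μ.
μ ≥ 95.70

Lower bound (one-sided):
t* = 2.375 (one-sided for 99%)
Lower bound = x̄ - t* · s/√n = 97.2 - 2.375 · 5.6/√79 = 95.70

We are 99% confident that μ ≥ 95.70.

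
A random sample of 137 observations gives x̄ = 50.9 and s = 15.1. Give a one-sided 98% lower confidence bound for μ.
μ ≥ 48.22

Lower bound (one-sided):
t* = 2.074 (one-sided for 98%)
Lower bound = x̄ - t* · s/√n = 50.9 - 2.074 · 15.1/√137 = 48.22

We are 98% confident that μ ≥ 48.22.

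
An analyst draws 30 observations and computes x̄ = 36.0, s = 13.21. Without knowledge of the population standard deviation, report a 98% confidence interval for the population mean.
(30.06, 41.94)

t-interval (σ unknown):
df = n - 1 = 29
t* = 2.462 for 98% confidence

Margin of error = t* · s/√n = 2.462 · 13.21/√30 = 5.94

CI: (30.06, 41.94)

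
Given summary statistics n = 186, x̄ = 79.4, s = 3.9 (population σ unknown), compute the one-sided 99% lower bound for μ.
μ ≥ 78.73

Lower bound (one-sided):
t* = 2.347 (one-sided for 99%)
Lower bound = x̄ - t* · s/√n = 79.4 - 2.347 · 3.9/√186 = 78.73

We are 99% confident that μ ≥ 78.73.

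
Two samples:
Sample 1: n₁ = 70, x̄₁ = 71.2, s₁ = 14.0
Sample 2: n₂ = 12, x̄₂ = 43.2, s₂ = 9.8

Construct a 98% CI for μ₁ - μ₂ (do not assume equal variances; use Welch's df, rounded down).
(19.65, 36.35)

Difference: x̄₁ - x̄₂ = 28.00
SE = √(s₁²/n₁ + s₂²/n₂) = √(14.0²/70 + 9.8²/12) = 3.2868
df = 19.66 → 19 (Welch–Satterthwaite, rounded down)
t* = 2.539

CI: 28.00 ± 2.539 · 3.2868 = 28.00 ± 8.35 = (19.65, 36.35)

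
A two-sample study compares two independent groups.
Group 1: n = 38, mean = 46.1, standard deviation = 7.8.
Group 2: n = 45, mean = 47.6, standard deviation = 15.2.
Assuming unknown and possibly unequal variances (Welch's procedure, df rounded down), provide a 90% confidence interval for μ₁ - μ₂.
(-5.83, 2.83)

Difference: x̄₁ - x̄₂ = -1.50
SE = √(s₁²/n₁ + s₂²/n₂) = √(7.8²/38 + 15.2²/45) = 2.5952
df = 67.87 → 67 (Welch–Satterthwaite, rounded down)
t* = 1.668

CI: -1.50 ± 1.668 · 2.5952 = -1.50 ± 4.33 = (-5.83, 2.83)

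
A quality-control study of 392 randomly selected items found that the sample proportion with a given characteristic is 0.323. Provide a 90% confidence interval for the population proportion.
(0.284, 0.362)

Proportion CI:
SE = √(p̂(1-p̂)/n) = √(0.323 · 0.677 / 392) = 0.02362

z* = 1.645
Margin = z* · SE = 1.645 · 0.02362 = 0.0389

CI: 0.323 ± 0.0389 = (0.284, 0.362)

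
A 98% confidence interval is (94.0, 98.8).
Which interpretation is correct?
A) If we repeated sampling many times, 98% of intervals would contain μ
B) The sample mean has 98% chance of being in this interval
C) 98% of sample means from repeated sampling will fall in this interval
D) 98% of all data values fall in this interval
A

A) Correct — this is the frequentist long-run coverage interpretation.
B) Wrong — x̄ is observed and sits in the interval by construction.
C) Wrong — coverage applies to intervals containing μ, not to future x̄ values.
D) Wrong — a CI is about the parameter μ, not individual data values.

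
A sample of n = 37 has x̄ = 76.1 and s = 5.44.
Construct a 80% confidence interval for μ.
(74.93, 77.27)

t-interval (σ unknown):
df = n - 1 = 36
t* = 1.306 for 80% confidence

Margin of error = t* · s/√n = 1.306 · 5.44/√37 = 1.17

CI: (74.93, 77.27)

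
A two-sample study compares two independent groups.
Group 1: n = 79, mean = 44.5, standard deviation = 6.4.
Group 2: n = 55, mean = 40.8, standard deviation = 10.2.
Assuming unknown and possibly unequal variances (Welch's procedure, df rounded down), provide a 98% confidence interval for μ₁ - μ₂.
(0.02, 7.38)

Difference: x̄₁ - x̄₂ = 3.70
SE = √(s₁²/n₁ + s₂²/n₂) = √(6.4²/79 + 10.2²/55) = 1.5525
df = 83.32 → 83 (Welch–Satterthwaite, rounded down)
t* = 2.372

CI: 3.70 ± 2.372 · 1.5525 = 3.70 ± 3.68 = (0.02, 7.38)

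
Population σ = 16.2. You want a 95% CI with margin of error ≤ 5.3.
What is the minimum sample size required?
n ≥ 36

For margin E ≤ 5.3:
n ≥ (z* · σ / E)²
n ≥ (1.960 · 16.2 / 5.3)²
n ≥ 35.89

Minimum n = 36 (rounding up)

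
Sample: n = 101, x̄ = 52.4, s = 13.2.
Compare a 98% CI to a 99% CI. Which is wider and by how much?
99% CI is wider by 0.69

df = 100
98% CI: t* = 2.364, (49.30, 55.50), width = 2 · t* · s/√n = 6.21
99% CI: t* = 2.626, (48.95, 55.85), width = 2 · t* · s/√n = 6.90

The 99% CI is wider by 6.90 - 6.21 = 0.69.
Higher confidence requires a wider interval.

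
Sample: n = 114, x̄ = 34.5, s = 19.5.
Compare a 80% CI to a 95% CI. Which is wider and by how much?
95% CI is wider by 2.53

df = 113
80% CI: t* = 1.289, (32.15, 36.85), width = 2 · t* · s/√n = 4.71
95% CI: t* = 1.981, (30.88, 38.12), width = 2 · t* · s/√n = 7.24

The 95% CI is wider by 7.24 - 4.71 = 2.53.
Higher confidence requires a wider interval.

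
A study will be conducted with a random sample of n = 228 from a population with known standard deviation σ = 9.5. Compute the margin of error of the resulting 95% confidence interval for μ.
Margin of error = 1.23

Margin of error = z* · σ/√n
= 1.960 · 9.5/√228
= 1.960 · 9.5/15.0997
= 1.23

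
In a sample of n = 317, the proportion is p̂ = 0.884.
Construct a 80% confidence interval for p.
(0.861, 0.907)

Proportion CI:
SE = √(p̂(1-p̂)/n) = √(0.884 · 0.116 / 317) = 0.01799

z* = 1.282
Margin = z* · SE = 1.282 · 0.01799 = 0.0231

CI: 0.884 ± 0.0231 = (0.861, 0.907)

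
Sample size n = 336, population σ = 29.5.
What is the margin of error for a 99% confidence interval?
Margin of error = 4.15

Margin of error = z* · σ/√n
= 2.576 · 29.5/√336
= 2.576 · 29.5/18.3303
= 4.15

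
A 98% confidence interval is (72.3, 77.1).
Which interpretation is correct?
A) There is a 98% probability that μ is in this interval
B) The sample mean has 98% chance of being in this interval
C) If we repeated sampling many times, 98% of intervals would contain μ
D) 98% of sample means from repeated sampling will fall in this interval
C

A) Wrong — μ is fixed; the randomness lives in the interval, not in μ.
B) Wrong — x̄ is observed and sits in the interval by construction.
C) Correct — this is the frequentist long-run coverage interpretation.
D) Wrong — coverage applies to intervals containing μ, not to future x̄ values.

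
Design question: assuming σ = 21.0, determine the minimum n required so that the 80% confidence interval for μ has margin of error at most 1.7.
n ≥ 251

For margin E ≤ 1.7:
n ≥ (z* · σ / E)²
n ≥ (1.282 · 21.0 / 1.7)²
n ≥ 250.79

Minimum n = 251 (rounding up)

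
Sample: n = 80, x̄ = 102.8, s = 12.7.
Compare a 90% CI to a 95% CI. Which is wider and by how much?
95% CI is wider by 0.92

df = 79
90% CI: t* = 1.664, (100.44, 105.16), width = 2 · t* · s/√n = 4.73
95% CI: t* = 1.990, (99.97, 105.63), width = 2 · t* · s/√n = 5.65

The 95% CI is wider by 5.65 - 4.73 = 0.92.
Higher confidence requires a wider interval.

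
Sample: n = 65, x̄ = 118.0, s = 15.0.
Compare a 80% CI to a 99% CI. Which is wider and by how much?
99% CI is wider by 5.06

df = 64
80% CI: t* = 1.295, (115.59, 120.41), width = 2 · t* · s/√n = 4.82
99% CI: t* = 2.655, (113.06, 122.94), width = 2 · t* · s/√n = 9.88

The 99% CI is wider by 9.88 - 4.82 = 5.06.
Higher confidence requires a wider interval.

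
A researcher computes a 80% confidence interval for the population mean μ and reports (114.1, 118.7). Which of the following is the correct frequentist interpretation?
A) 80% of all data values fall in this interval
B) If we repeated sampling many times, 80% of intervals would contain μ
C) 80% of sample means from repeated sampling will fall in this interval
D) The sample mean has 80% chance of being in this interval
B

A) Wrong — a CI is about the parameter μ, not individual data values.
B) Correct — this is the frequentist long-run coverage interpretation.
C) Wrong — coverage applies to intervals containing μ, not to future x̄ values.
D) Wrong — x̄ is observed and sits in the interval by construction.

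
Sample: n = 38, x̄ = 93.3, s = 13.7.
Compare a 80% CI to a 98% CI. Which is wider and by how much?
98% CI is wider by 5.01

df = 37
80% CI: t* = 1.305, (90.40, 96.20), width = 2 · t* · s/√n = 5.80
98% CI: t* = 2.431, (87.90, 98.70), width = 2 · t* · s/√n = 10.81

The 98% CI is wider by 10.81 - 5.80 = 5.01.
Higher confidence requires a wider interval.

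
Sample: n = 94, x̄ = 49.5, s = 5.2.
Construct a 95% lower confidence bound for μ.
μ ≥ 48.61

Lower bound (one-sided):
t* = 1.661 (one-sided for 95%)
Lower bound = x̄ - t* · s/√n = 49.5 - 1.661 · 5.2/√94 = 48.61

We are 95% confident that μ ≥ 48.61.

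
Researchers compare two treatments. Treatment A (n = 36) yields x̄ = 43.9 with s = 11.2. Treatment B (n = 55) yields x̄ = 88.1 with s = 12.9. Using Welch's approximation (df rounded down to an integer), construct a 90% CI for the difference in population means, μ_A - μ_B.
(-48.45, -39.95)

Difference: x̄₁ - x̄₂ = -44.20
SE = √(s₁²/n₁ + s₂²/n₂) = √(11.2²/36 + 12.9²/55) = 2.5515
df = 82.07 → 82 (Welch–Satterthwaite, rounded down)
t* = 1.664

CI: -44.20 ± 1.664 · 2.5515 = -44.20 ± 4.25 = (-48.45, -39.95)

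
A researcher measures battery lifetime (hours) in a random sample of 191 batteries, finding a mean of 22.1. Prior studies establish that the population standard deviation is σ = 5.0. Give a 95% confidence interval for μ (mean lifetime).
(21.39, 22.81)

z-interval (σ known):
z* = 1.960 for 95% confidence

Margin of error = z* · σ/√n = 1.960 · 5.0/√191 = 0.71

CI: (22.1 - 0.71, 22.1 + 0.71) = (21.39, 22.81)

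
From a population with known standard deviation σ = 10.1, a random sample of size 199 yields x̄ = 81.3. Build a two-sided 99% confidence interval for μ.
(79.46, 83.14)

z-interval (σ known):
z* = 2.576 for 99% confidence

Margin of error = z* · σ/√n = 2.576 · 10.1/√199 = 1.84

CI: (81.3 - 1.84, 81.3 + 1.84) = (79.46, 83.14)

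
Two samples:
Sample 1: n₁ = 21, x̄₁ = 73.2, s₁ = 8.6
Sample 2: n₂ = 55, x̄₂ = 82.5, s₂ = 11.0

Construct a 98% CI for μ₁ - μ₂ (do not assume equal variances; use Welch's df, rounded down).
(-15.06, -3.54)

Difference: x̄₁ - x̄₂ = -9.30
SE = √(s₁²/n₁ + s₂²/n₂) = √(8.6²/21 + 11.0²/55) = 2.3921
df = 46.12 → 46 (Welch–Satterthwaite, rounded down)
t* = 2.410

CI: -9.30 ± 2.410 · 2.3921 = -9.30 ± 5.76 = (-15.06, -3.54)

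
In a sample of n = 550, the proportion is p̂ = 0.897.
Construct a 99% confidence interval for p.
(0.864, 0.930)

Proportion CI:
SE = √(p̂(1-p̂)/n) = √(0.897 · 0.103 / 550) = 0.01296

z* = 2.576
Margin = z* · SE = 2.576 · 0.01296 = 0.0334

CI: 0.897 ± 0.0334 = (0.864, 0.930)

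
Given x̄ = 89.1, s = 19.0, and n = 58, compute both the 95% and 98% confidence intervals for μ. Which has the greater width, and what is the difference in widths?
98% CI is wider by 1.96

df = 57
95% CI: t* = 2.002, (84.11, 94.09), width = 2 · t* · s/√n = 9.99
98% CI: t* = 2.394, (83.13, 95.07), width = 2 · t* · s/√n = 11.95

The 98% CI is wider by 11.95 - 9.99 = 1.96.
Higher confidence requires a wider interval.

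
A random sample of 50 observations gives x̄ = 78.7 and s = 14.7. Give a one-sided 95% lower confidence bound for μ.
μ ≥ 75.21

Lower bound (one-sided):
t* = 1.677 (one-sided for 95%)
Lower bound = x̄ - t* · s/√n = 78.7 - 1.677 · 14.7/√50 = 75.21

We are 95% confident that μ ≥ 75.21.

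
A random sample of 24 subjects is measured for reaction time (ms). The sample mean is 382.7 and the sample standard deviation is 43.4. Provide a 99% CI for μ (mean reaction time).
(357.83, 407.57)

t-interval (σ unknown):
df = n - 1 = 23
t* = 2.807 for 99% confidence

Margin of error = t* · s/√n = 2.807 · 43.4/√24 = 24.87

CI: (357.83, 407.57)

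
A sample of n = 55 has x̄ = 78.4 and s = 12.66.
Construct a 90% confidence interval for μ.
(75.54, 81.26)

t-interval (σ unknown):
df = n - 1 = 54
t* = 1.674 for 90% confidence

Margin of error = t* · s/√n = 1.674 · 12.66/√55 = 2.86

CI: (75.54, 81.26)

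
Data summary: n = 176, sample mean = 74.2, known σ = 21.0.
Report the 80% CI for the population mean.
(72.17, 76.23)

z-interval (σ known):
z* = 1.282 for 80% confidence

Margin of error = z* · σ/√n = 1.282 · 21.0/√176 = 2.03

CI: (74.2 - 2.03, 74.2 + 2.03) = (72.17, 76.23)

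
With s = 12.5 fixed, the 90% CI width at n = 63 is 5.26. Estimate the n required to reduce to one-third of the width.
n ≈ 567

CI width ∝ 1/√n
To reduce width by factor 3, need √n to grow by 3 → need 3² = 9 times as many samples.

Current: n = 63, width = 5.26
New: n = 567, width ≈ 1.73

Width reduced by factor of 5.26/1.73 = 3.04.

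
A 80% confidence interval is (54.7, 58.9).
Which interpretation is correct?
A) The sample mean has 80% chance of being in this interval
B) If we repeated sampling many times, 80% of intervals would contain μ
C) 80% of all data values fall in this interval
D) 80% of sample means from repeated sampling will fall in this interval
B

A) Wrong — x̄ is observed and sits in the interval by construction.
B) Correct — this is the frequentist long-run coverage interpretation.
C) Wrong — a CI is about the parameter μ, not individual data values.
D) Wrong — coverage applies to intervals containing μ, not to future x̄ values.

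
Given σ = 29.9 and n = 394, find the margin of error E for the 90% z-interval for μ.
Margin of error = 2.48

Margin of error = z* · σ/√n
= 1.645 · 29.9/√394
= 1.645 · 29.9/19.8494
= 2.48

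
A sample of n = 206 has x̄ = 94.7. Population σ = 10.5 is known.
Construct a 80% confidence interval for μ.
(93.76, 95.64)

z-interval (σ known):
z* = 1.282 for 80% confidence

Margin of error = z* · σ/√n = 1.282 · 10.5/√206 = 0.94

CI: (94.7 - 0.94, 94.7 + 0.94) = (93.76, 95.64)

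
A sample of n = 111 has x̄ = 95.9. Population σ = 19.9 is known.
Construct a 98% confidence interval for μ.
(91.51, 100.29)

z-interval (σ known):
z* = 2.326 for 98% confidence

Margin of error = z* · σ/√n = 2.326 · 19.9/√111 = 4.39

CI: (95.9 - 4.39, 95.9 + 4.39) = (91.51, 100.29)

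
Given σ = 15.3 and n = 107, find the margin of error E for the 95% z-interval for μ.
Margin of error = 2.90

Margin of error = z* · σ/√n
= 1.960 · 15.3/√107
= 1.960 · 15.3/10.3441
= 2.90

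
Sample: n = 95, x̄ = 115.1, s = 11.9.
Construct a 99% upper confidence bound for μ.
μ ≤ 117.99

Upper bound (one-sided):
t* = 2.367 (one-sided for 99%)
Upper bound = x̄ + t* · s/√n = 115.1 + 2.367 · 11.9/√95 = 117.99

We are 99% confident that μ ≤ 117.99.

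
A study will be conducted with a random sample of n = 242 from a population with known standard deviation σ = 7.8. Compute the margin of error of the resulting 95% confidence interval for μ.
Margin of error = 0.98

Margin of error = z* · σ/√n
= 1.960 · 7.8/√242
= 1.960 · 7.8/15.5563
= 0.98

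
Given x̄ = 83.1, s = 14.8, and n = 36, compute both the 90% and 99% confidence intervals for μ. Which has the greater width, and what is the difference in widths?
99% CI is wider by 5.10

df = 35
90% CI: t* = 1.690, (78.93, 87.27), width = 2 · t* · s/√n = 8.34
99% CI: t* = 2.724, (76.38, 89.82), width = 2 · t* · s/√n = 13.44

The 99% CI is wider by 13.44 - 8.34 = 5.10.
Higher confidence requires a wider interval.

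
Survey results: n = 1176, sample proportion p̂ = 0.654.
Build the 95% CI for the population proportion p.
(0.627, 0.681)

Proportion CI:
SE = √(p̂(1-p̂)/n) = √(0.654 · 0.346 / 1176) = 0.01387

z* = 1.960
Margin = z* · SE = 1.960 · 0.01387 = 0.0272

CI: 0.654 ± 0.0272 = (0.627, 0.681)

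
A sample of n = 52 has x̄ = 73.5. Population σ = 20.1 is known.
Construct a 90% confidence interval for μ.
(68.91, 78.09)

z-interval (σ known):
z* = 1.645 for 90% confidence

Margin of error = z* · σ/√n = 1.645 · 20.1/√52 = 4.59

CI: (73.5 - 4.59, 73.5 + 4.59) = (68.91, 78.09)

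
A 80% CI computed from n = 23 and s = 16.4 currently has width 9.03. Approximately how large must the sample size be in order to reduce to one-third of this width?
n ≈ 207

CI width ∝ 1/√n
To reduce width by factor 3, need √n to grow by 3 → need 3² = 9 times as many samples.

Current: n = 23, width = 9.03
New: n = 207, width ≈ 2.93

Width reduced by factor of 9.03/2.93 = 3.08.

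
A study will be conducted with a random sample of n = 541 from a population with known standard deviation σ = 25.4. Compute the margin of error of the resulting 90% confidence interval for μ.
Margin of error = 1.80

Margin of error = z* · σ/√n
= 1.645 · 25.4/√541
= 1.645 · 25.4/23.2594
= 1.80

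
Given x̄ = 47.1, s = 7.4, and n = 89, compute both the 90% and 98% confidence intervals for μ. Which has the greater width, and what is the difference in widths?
98% CI is wider by 1.11

df = 88
90% CI: t* = 1.662, (45.80, 48.40), width = 2 · t* · s/√n = 2.61
98% CI: t* = 2.369, (45.24, 48.96), width = 2 · t* · s/√n = 3.72

The 98% CI is wider by 3.72 - 2.61 = 1.11.
Higher confidence requires a wider interval.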